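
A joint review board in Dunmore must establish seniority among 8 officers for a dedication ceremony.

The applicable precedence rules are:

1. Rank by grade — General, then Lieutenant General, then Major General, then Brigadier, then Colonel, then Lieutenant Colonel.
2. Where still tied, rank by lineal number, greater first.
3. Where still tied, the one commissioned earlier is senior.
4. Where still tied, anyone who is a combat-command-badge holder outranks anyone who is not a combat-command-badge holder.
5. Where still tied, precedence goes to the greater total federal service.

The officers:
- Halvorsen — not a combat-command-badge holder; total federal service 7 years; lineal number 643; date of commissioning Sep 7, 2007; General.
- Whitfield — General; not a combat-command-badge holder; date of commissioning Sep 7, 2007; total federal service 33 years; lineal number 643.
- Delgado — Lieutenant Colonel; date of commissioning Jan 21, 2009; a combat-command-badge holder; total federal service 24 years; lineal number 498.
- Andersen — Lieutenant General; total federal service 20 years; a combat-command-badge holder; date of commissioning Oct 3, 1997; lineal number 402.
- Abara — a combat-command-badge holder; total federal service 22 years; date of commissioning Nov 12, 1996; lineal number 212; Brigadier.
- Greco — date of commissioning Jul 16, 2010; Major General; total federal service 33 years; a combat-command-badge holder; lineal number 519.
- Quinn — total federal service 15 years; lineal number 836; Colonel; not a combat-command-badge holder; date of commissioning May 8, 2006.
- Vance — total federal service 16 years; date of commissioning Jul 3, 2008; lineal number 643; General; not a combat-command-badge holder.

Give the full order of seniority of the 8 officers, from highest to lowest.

Whitfield, Halvorsen, Vance, Andersen, Greco, Abara, Quinn, Delgado

By grade: Whitfield, Halvorsen and Vance (General); then Andersen (Lieutenant General); then Greco (Major General); then Abara (Brigadier); then Quinn (Colonel); then Delgado (Lieutenant Colonel).
Whitfield, Halvorsen and Vance all have lineal number 643, so the next rule applies.
Among Whitfield, Halvorsen and Vance, by date of commissioning (earlier first): Whitfield and Halvorsen (Sep 7, 2007) before Vance (Jul 3, 2008).
Whitfield and Halvorsen are each not a combat-command-badge holder, so the next rule applies.
Among Whitfield and Halvorsen, by total federal service (higher first): Whitfield (33 years) before Halvorsen (7 years).
Full order: Whitfield, Halvorsen, Vance, Andersen, Greco, Abara, Quinn, Delgado.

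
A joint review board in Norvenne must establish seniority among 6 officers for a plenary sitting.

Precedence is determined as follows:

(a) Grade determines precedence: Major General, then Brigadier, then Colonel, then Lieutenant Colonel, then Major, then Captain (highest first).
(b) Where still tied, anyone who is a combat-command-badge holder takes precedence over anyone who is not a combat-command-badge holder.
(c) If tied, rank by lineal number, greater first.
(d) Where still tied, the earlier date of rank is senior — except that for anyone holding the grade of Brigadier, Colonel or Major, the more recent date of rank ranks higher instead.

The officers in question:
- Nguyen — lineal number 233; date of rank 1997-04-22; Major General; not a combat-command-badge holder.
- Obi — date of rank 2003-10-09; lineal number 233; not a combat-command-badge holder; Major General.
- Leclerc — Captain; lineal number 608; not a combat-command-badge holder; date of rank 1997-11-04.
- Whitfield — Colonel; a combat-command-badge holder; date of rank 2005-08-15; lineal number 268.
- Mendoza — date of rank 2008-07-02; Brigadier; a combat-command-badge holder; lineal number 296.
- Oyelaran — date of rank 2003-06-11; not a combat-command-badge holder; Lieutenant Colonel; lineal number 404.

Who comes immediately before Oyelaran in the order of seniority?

By grade: Nguyen and Obi (Major General); then Mendoza (Brigadier); then Whitfield (Colonel); then Oyelaran (Lieutenant Colonel); then Leclerc (Captain).
Nguyen and Obi are each not a combat-command-badge holder, so the next rule applies.
Nguyen and Obi both have lineal number 233, so the next rule applies.
Among Nguyen and Obi, by date of rank (earlier first): Nguyen (1997-04-22) before Obi (2003-10-09).
Order: Nguyen, Obi, Mendoza, Whitfield, Oyelaran, Leclerc.

Whitfield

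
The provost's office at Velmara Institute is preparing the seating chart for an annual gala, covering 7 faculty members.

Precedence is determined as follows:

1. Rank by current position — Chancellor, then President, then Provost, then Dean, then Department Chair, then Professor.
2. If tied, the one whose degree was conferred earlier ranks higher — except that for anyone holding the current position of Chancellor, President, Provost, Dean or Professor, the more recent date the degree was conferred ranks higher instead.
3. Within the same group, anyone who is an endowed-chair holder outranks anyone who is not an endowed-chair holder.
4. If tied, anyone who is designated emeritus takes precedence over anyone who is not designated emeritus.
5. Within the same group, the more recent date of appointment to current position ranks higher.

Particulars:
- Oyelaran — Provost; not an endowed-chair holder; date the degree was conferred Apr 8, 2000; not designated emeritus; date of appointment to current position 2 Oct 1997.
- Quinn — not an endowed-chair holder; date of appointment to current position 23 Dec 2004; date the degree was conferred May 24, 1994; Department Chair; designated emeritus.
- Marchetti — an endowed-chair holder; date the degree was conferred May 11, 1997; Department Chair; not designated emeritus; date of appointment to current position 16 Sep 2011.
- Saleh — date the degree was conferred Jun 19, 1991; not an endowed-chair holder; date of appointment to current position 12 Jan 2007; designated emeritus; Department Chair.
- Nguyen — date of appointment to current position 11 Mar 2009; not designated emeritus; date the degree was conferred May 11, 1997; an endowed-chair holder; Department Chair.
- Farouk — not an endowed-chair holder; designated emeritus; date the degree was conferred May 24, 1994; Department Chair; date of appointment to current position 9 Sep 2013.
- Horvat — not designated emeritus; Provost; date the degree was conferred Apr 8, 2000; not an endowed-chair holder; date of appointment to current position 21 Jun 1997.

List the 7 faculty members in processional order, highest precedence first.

Oyelaran, Horvat, Saleh, Farouk, Quinn, Marchetti, Nguyen

By current position: Oyelaran and Horvat (Provost); then Saleh, Farouk, Quinn, Marchetti and Nguyen (Department Chair).
Oyelaran and Horvat both have date the degree was conferred Apr 8, 2000, so the next rule applies.
Oyelaran and Horvat are each not an endowed-chair holder, so the next rule applies.
Oyelaran and Horvat are each not designated emeritus, so the next rule applies.
Among Oyelaran and Horvat, by date of appointment to current position (later first): Oyelaran (2 Oct 1997) before Horvat (21 Jun 1997).
Among Saleh, Farouk, Quinn, Marchetti and Nguyen, by date the degree was conferred (earlier first): Saleh (Jun 19, 1991) before Farouk and Quinn (May 24, 1994) before Marchetti and Nguyen (May 11, 1997).
Farouk and Quinn are each not an endowed-chair holder, so the next rule applies.
Farouk and Quinn are each designated emeritus, so the next rule applies.
Among Farouk and Quinn, by date of appointment to current position (later first): Farouk (9 Sep 2013) before Quinn (23 Dec 2004).
Marchetti and Nguyen are each an endowed-chair holder, so the next rule applies.
Marchetti and Nguyen are each not designated emeritus, so the next rule applies.
Among Marchetti and Nguyen, by date of appointment to current position (later first): Marchetti (16 Sep 2011) before Nguyen (11 Mar 2009).
Full order: Oyelaran, Horvat, Saleh, Farouk, Quinn, Marchetti, Nguyen.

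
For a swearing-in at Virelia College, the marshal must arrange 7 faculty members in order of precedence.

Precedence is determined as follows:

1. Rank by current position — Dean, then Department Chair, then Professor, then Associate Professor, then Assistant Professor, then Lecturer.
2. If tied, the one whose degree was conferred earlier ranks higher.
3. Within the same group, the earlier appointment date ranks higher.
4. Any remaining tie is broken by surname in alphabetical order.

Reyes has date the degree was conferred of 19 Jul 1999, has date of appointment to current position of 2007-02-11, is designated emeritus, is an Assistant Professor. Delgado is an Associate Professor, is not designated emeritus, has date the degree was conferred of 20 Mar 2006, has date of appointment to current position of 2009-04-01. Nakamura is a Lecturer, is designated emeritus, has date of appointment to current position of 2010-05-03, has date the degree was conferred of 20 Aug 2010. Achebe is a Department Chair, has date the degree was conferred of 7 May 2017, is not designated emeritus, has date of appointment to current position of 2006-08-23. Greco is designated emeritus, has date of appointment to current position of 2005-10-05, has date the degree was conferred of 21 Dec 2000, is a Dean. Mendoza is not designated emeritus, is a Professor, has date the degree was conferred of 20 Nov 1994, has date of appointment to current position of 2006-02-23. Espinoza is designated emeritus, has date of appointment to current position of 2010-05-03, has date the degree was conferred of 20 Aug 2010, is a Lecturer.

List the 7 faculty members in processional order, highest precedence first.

By current position: Greco (Dean); then Achebe (Department Chair); then Mendoza (Professor); then Delgado (Associate Professor); then Reyes (Assistant Professor); then Espinoza and Nakamura (Lecturer).
Espinoza and Nakamura both have date the degree was conferred 20 Aug 2010, so the next rule applies.
Espinoza and Nakamura both have date of appointment to current position 2010-05-03, so the next rule applies.
Among Espinoza and Nakamura, alphabetically by surname: Espinoza before Nakamura.
Full order: Greco, Achebe, Mendoza, Delgado, Reyes, Espinoza, Nakamura.

Greco, Achebe, Mendoza, Delgado, Reyes, Espinoza, Nakamura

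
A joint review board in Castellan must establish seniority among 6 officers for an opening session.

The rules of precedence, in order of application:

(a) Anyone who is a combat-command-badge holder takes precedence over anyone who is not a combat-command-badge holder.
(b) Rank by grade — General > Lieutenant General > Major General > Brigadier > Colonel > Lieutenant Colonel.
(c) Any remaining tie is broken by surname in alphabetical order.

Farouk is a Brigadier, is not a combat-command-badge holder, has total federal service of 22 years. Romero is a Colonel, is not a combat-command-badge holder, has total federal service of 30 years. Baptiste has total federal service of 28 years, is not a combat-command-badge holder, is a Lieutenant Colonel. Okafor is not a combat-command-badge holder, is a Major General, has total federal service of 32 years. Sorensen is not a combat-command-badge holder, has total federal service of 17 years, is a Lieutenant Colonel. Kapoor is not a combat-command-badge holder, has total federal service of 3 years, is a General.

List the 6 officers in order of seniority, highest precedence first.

Kapoor, Okafor, Farouk, Romero, Baptiste, Sorensen

By the first rule: Kapoor, Okafor, Farouk, Romero, Baptiste and Sorensen (each not a combat-command-badge holder).
Among Kapoor, Okafor, Farouk, Romero, Baptiste and Sorensen, by grade: Kapoor (General) before Okafor (Major General) before Farouk (Brigadier) before Romero (Colonel) before Baptiste and Sorensen (Lieutenant Colonel).
Among Baptiste and Sorensen, alphabetically by surname: Baptiste before Sorensen.
Full order: Kapoor, Okafor, Farouk, Romero, Baptiste, Sorensen.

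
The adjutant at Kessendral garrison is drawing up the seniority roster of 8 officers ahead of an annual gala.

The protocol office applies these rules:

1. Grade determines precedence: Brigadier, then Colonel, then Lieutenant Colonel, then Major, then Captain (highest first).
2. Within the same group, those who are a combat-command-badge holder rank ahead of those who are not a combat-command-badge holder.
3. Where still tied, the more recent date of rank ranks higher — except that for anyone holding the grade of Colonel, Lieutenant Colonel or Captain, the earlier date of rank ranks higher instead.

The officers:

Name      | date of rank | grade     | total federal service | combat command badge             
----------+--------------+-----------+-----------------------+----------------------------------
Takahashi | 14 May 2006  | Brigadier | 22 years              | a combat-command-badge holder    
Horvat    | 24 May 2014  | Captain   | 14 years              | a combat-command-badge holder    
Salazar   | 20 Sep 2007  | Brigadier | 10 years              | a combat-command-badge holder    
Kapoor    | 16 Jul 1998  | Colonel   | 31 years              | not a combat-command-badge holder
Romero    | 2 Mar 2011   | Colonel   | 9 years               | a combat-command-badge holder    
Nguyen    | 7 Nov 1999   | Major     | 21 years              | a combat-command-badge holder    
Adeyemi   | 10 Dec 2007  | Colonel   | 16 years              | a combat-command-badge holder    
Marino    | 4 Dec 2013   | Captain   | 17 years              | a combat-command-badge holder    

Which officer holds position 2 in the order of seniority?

By grade: Salazar and Takahashi (Brigadier); then Adeyemi, Romero and Kapoor (Colonel); then Nguyen (Major); then Marino and Horvat (Captain).
Salazar and Takahashi are each a combat-command-badge holder, so the next rule applies.
Among Salazar and Takahashi, by date of rank (later first): Salazar (20 Sep 2007) before Takahashi (14 May 2006).
Among Adeyemi, Romero and Kapoor, a combat-command-badge holder before not a combat-command-badge holder: Adeyemi and Romero (a combat-command-badge holder) before Kapoor (not a combat-command-badge holder).
Among Adeyemi and Romero, by date of rank (earlier first) (reversed rule for this group): Adeyemi (10 Dec 2007) before Romero (2 Mar 2011).
Marino and Horvat are each a combat-command-badge holder, so the next rule applies.
Among Marino and Horvat, by date of rank (earlier first) (reversed rule for this group): Marino (4 Dec 2013) before Horvat (24 May 2014).
Order: Salazar, Takahashi, Adeyemi, Romero, Kapoor, Nguyen, Marino, Horvat.

Takahashi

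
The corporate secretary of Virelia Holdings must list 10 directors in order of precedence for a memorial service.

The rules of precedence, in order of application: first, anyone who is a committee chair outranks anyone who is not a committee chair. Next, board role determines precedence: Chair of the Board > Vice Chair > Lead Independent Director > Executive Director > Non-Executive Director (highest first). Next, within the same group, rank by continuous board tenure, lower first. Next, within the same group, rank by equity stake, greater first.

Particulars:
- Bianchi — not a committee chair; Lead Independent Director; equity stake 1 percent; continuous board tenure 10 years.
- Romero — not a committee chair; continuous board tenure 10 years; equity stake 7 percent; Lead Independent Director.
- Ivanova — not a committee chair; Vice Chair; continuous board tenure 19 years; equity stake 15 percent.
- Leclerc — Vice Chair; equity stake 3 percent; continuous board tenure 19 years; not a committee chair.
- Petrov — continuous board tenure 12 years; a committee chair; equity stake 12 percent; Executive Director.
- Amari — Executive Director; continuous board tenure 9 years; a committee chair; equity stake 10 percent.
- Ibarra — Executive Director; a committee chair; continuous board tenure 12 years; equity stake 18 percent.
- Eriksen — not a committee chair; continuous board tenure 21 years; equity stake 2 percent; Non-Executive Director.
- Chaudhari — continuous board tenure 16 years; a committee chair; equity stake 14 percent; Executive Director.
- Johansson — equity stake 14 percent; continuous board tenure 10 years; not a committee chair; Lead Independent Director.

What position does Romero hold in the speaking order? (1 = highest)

By the first rule: Amari, Ibarra, Petrov and Chaudhari (each a committee chair); then Ivanova, Leclerc, Johansson, Romero, Bianchi and Eriksen (each not a committee chair).
Amari, Ibarra, Petrov and Chaudhari are each Executive Director, so the next rule applies.
Among Amari, Ibarra, Petrov and Chaudhari, by continuous board tenure (lower first): Amari (9 years) before Ibarra and Petrov (12 years) before Chaudhari (16 years).
Among Ibarra and Petrov, by equity stake (higher first): Ibarra (18 percent) before Petrov (12 percent).
Among Ivanova, Leclerc, Johansson, Romero, Bianchi and Eriksen, by board role: Ivanova and Leclerc (Vice Chair) before Johansson, Romero and Bianchi (Lead Independent Director) before Eriksen (Non-Executive Director).
Ivanova and Leclerc both have continuous board tenure 19 years, so the next rule applies.
Among Ivanova and Leclerc, by equity stake (higher first): Ivanova (15 percent) before Leclerc (3 percent).
Johansson, Romero and Bianchi all have continuous board tenure 10 years, so the next rule applies.
Among Johansson, Romero and Bianchi, by equity stake (higher first): Johansson (14 percent) before Romero (7 percent) before Bianchi (1 percent).
Order: Amari, Ibarra, Petrov, Chaudhari, Ivanova, Leclerc, Johansson, Romero, Bianchi, Eriksen. So position 8.

8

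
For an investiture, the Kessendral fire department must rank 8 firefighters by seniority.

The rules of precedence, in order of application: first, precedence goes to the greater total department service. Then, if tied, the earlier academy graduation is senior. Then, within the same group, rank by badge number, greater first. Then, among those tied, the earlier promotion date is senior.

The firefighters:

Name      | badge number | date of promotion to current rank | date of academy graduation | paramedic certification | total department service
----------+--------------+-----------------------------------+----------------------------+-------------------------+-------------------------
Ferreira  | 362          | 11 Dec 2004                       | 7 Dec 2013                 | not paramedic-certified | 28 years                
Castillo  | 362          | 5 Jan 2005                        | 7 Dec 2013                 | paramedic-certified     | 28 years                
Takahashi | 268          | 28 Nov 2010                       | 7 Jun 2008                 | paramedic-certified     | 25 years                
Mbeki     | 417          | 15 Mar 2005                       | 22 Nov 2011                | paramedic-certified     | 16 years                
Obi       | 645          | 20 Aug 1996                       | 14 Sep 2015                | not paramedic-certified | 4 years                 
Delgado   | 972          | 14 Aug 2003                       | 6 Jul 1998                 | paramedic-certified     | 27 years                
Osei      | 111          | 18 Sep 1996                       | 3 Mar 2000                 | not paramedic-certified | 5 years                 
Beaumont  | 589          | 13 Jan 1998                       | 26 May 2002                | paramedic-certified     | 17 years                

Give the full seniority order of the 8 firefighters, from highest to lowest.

By total department service (higher first): Ferreira and Castillo (both 28 years); then Delgado (27 years); then Takahashi (25 years); then Beaumont (17 years); then Mbeki (16 years); then Osei (5 years); then Obi (4 years).
Ferreira and Castillo both have date of academy graduation 7 Dec 2013, so the next rule applies.
Ferreira and Castillo both have badge number 362, so the next rule applies.
Among Ferreira and Castillo, by date of promotion to current rank (earlier first): Ferreira (11 Dec 2004) before Castillo (5 Jan 2005).
Full order: Ferreira, Castillo, Delgado, Takahashi, Beaumont, Mbeki, Osei, Obi.

Ferreira, Castillo, Delgado, Takahashi, Beaumont, Mbeki, Osei, Obi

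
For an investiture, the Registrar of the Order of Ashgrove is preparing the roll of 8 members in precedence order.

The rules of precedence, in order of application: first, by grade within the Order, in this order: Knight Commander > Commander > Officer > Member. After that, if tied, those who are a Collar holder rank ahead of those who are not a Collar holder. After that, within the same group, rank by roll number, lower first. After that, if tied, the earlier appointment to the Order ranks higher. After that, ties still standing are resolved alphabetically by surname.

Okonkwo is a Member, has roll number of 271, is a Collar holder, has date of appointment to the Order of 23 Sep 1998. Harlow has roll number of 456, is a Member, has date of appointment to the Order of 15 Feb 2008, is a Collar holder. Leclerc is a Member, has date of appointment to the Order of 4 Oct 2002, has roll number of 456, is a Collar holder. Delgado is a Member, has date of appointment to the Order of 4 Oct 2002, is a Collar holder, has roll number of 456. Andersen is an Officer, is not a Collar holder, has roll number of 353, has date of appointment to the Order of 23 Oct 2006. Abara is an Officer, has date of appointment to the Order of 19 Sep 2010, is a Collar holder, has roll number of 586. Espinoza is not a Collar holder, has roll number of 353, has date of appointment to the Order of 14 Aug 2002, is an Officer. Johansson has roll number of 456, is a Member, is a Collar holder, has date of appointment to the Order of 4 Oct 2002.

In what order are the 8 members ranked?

By grade within the Order: Abara, Espinoza and Andersen (Officer); then Okonkwo, Delgado, Johansson, Leclerc and Harlow (Member).
Among Abara, Espinoza and Andersen, a Collar holder before not a Collar holder: Abara (a Collar holder) before Espinoza and Andersen (not a Collar holder).
Espinoza and Andersen both have roll number 353, so the next rule applies.
Among Espinoza and Andersen, by date of appointment to the Order (earlier first): Espinoza (14 Aug 2002) before Andersen (23 Oct 2006).
Okonkwo, Delgado, Johansson, Leclerc and Harlow are each a Collar holder, so the next rule applies.
Among Okonkwo, Delgado, Johansson, Leclerc and Harlow, by roll number (lower first): Okonkwo (271) before Delgado, Johansson, Leclerc and Harlow (456).
Among Delgado, Johansson, Leclerc and Harlow, by date of appointment to the Order (earlier first): Delgado, Johansson and Leclerc (4 Oct 2002) before Harlow (15 Feb 2008).
Among Delgado, Johansson and Leclerc, alphabetically by surname: Delgado before Johansson before Leclerc.
Full order: Abara, Espinoza, Andersen, Okonkwo, Delgado, Johansson, Leclerc, Harlow.

Abara, Espinoza, Andersen, Okonkwo, Delgado, Johansson, Leclerc, Harlow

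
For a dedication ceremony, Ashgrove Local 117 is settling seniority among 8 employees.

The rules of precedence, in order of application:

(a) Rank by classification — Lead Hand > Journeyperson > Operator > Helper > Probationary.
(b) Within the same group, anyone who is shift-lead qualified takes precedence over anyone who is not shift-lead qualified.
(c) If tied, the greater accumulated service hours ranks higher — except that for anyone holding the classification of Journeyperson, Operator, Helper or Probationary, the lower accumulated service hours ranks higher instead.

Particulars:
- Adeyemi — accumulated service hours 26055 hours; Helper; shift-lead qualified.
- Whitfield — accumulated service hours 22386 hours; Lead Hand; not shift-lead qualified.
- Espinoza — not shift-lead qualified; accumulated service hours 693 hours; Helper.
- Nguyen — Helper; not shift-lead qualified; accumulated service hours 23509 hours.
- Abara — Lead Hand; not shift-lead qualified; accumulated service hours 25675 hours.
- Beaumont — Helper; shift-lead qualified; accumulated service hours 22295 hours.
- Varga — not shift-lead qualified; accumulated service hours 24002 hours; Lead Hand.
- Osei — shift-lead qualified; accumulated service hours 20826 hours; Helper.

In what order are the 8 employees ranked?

By classification: Abara, Varga and Whitfield (Lead Hand); then Osei, Beaumont, Adeyemi, Espinoza and Nguyen (Helper).
Abara, Varga and Whitfield are each not shift-lead qualified, so the next rule applies.
Among Abara, Varga and Whitfield, by accumulated service hours (higher first): Abara (25675 hours) before Varga (24002 hours) before Whitfield (22386 hours).
Among Osei, Beaumont, Adeyemi, Espinoza and Nguyen, shift-lead qualified before not shift-lead qualified: Osei, Beaumont and Adeyemi (shift-lead qualified) before Espinoza and Nguyen (not shift-lead qualified).
Among Osei, Beaumont and Adeyemi, by accumulated service hours (lower first) (reversed rule for this group): Osei (20826 hours) before Beaumont (22295 hours) before Adeyemi (26055 hours).
Among Espinoza and Nguyen, by accumulated service hours (lower first) (reversed rule for this group): Espinoza (693 hours) before Nguyen (23509 hours).
Full order: Abara, Varga, Whitfield, Osei, Beaumont, Adeyemi, Espinoza, Nguyen.

Abara, Varga, Whitfield, Osei, Beaumont, Adeyemi, Espinoza, Nguyen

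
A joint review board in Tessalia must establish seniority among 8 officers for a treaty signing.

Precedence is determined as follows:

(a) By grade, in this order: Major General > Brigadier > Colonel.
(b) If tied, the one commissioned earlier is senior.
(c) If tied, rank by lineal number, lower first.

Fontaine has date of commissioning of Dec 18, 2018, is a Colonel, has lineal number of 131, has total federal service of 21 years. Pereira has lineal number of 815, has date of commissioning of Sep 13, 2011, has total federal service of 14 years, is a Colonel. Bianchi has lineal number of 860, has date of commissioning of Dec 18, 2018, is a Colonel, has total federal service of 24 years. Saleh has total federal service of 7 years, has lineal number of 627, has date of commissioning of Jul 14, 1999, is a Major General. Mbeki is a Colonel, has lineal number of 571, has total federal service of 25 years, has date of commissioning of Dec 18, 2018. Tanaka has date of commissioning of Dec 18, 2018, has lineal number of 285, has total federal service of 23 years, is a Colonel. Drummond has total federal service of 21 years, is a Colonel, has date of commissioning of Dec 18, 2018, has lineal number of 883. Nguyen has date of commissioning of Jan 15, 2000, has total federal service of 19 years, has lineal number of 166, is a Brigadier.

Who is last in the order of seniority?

Drummond

By grade: Saleh (Major General); then Nguyen (Brigadier); then Pereira, Fontaine, Tanaka, Mbeki, Bianchi and Drummond (Colonel).
Among Pereira, Fontaine, Tanaka, Mbeki, Bianchi and Drummond, by date of commissioning (earlier first): Pereira (Sep 13, 2011) before Fontaine, Tanaka, Mbeki, Bianchi and Drummond (Dec 18, 2018).
Among Fontaine, Tanaka, Mbeki, Bianchi and Drummond, by lineal number (lower first): Fontaine (131) before Tanaka (285) before Mbeki (571) before Bianchi (860) before Drummond (883).
Order: Saleh, Nguyen, Pereira, Fontaine, Tanaka, Mbeki, Bianchi, Drummond.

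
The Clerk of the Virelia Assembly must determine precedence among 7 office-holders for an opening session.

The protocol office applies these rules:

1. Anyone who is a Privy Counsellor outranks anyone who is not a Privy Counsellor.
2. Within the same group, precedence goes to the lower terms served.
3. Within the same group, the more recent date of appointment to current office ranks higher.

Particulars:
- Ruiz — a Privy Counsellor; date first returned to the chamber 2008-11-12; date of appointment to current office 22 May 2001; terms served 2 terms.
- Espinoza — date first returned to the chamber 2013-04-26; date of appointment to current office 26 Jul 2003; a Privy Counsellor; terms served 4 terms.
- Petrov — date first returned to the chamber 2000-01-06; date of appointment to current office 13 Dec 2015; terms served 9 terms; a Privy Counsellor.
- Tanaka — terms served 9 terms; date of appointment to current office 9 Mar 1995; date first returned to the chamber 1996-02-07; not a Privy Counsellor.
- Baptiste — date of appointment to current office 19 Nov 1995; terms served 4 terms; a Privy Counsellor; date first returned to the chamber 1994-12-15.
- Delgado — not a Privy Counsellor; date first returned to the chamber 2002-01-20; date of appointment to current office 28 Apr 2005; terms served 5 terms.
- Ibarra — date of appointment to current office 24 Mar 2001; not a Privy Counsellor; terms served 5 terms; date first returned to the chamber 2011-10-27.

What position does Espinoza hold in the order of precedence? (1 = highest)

2

By the first rule: Ruiz, Espinoza, Baptiste and Petrov (each a Privy Counsellor); then Delgado, Ibarra and Tanaka (each not a Privy Counsellor).
Among Ruiz, Espinoza, Baptiste and Petrov, by terms served (lower first): Ruiz (2 terms) before Espinoza and Baptiste (4 terms) before Petrov (9 terms).
Among Espinoza and Baptiste, by date of appointment to current office (later first): Espinoza (26 Jul 2003) before Baptiste (19 Nov 1995).
Among Delgado, Ibarra and Tanaka, by terms served (lower first): Delgado and Ibarra (5 terms) before Tanaka (9 terms).
Among Delgado and Ibarra, by date of appointment to current office (later first): Delgado (28 Apr 2005) before Ibarra (24 Mar 2001).
Order: Ruiz, Espinoza, Baptiste, Petrov, Delgado, Ibarra, Tanaka. So position 2.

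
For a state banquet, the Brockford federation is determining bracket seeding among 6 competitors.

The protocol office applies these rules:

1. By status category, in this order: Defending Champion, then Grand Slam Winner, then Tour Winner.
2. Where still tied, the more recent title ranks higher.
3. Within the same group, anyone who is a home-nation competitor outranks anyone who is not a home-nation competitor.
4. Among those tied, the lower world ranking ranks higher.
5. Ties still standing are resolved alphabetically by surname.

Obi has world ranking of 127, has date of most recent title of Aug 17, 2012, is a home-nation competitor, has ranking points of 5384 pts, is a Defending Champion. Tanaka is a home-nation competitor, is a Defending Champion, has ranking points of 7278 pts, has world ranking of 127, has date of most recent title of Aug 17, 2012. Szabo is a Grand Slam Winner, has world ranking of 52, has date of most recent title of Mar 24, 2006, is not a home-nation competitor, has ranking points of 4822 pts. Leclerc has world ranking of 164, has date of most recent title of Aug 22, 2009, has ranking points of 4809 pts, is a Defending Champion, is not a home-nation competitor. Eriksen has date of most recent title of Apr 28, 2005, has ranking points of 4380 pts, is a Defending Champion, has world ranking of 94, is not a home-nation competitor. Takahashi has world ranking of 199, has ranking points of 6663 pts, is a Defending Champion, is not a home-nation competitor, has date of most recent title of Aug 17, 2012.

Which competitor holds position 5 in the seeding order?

Eriksen

By status category: Obi, Tanaka, Takahashi, Leclerc and Eriksen (Defending Champion); then Szabo (Grand Slam Winner).
Among Obi, Tanaka, Takahashi, Leclerc and Eriksen, by date of most recent title (later first): Obi, Tanaka and Takahashi (Aug 17, 2012) before Leclerc (Aug 22, 2009) before Eriksen (Apr 28, 2005).
Among Obi, Tanaka and Takahashi, a home-nation competitor before not a home-nation competitor: Obi and Tanaka (a home-nation competitor) before Takahashi (not a home-nation competitor).
Obi and Tanaka both have world ranking 127, so the next rule applies.
Among Obi and Tanaka, alphabetically by surname: Obi before Tanaka.
Order: Obi, Tanaka, Takahashi, Leclerc, Eriksen, Szabo.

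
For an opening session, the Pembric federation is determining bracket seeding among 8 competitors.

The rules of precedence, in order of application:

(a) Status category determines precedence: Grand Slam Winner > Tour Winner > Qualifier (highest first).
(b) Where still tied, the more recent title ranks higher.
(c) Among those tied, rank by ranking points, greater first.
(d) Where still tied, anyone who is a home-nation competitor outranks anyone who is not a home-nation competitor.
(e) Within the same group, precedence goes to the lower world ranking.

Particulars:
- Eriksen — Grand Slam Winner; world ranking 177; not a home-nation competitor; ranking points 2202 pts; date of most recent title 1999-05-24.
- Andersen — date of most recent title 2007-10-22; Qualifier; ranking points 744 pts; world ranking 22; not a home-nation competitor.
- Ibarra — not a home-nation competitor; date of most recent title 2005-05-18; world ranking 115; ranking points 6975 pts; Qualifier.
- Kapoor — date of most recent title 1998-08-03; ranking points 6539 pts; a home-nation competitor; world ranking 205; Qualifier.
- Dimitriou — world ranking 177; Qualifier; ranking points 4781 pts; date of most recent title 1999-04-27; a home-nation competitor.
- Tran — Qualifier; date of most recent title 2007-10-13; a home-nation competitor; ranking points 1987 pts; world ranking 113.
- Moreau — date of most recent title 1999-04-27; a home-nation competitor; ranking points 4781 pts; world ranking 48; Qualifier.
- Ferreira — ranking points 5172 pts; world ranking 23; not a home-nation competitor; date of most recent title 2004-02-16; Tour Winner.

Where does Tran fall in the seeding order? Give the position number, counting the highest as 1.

By status category: Eriksen (Grand Slam Winner); then Ferreira (Tour Winner); then Andersen, Tran, Ibarra, Moreau, Dimitriou and Kapoor (Qualifier).
Among Andersen, Tran, Ibarra, Moreau, Dimitriou and Kapoor, by date of most recent title (later first): Andersen (2007-10-22) before Tran (2007-10-13) before Ibarra (2005-05-18) before Moreau and Dimitriou (1999-04-27) before Kapoor (1998-08-03).
Moreau and Dimitriou both have ranking points 4781 pts, so the next rule applies.
Moreau and Dimitriou are each a home-nation competitor, so the next rule applies.
Among Moreau and Dimitriou, by world ranking (lower first): Moreau (48) before Dimitriou (177).
Order: Eriksen, Ferreira, Andersen, Tran, Ibarra, Moreau, Dimitriou, Kapoor. So position 4.

4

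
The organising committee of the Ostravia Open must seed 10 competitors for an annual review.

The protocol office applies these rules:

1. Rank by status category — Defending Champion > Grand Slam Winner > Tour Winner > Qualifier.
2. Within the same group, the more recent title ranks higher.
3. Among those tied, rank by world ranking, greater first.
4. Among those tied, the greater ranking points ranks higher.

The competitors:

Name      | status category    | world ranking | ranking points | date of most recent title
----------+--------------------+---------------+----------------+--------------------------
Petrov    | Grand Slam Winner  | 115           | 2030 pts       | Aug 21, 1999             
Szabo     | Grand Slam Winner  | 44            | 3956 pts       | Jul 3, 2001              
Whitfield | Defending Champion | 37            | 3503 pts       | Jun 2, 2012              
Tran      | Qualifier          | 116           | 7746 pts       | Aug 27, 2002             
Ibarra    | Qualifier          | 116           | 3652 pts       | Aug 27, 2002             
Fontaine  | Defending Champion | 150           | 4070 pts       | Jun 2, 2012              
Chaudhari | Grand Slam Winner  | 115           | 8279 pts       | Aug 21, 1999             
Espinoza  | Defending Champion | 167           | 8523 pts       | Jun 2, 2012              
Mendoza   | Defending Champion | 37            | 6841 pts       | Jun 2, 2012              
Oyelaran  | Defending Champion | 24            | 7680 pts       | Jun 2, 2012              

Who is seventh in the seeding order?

By status category: Espinoza, Fontaine, Mendoza, Whitfield and Oyelaran (Defending Champion); then Szabo, Chaudhari and Petrov (Grand Slam Winner); then Tran and Ibarra (Qualifier).
Espinoza, Fontaine, Mendoza, Whitfield and Oyelaran all have date of most recent title Jun 2, 2012, so the next rule applies.
Among Espinoza, Fontaine, Mendoza, Whitfield and Oyelaran, by world ranking (higher first): Espinoza (167) before Fontaine (150) before Mendoza and Whitfield (37) before Oyelaran (24).
Among Mendoza and Whitfield, by ranking points (higher first): Mendoza (6841 pts) before Whitfield (3503 pts).
Among Szabo, Chaudhari and Petrov, by date of most recent title (later first): Szabo (Jul 3, 2001) before Chaudhari and Petrov (Aug 21, 1999).
Chaudhari and Petrov both have world ranking 115, so the next rule applies.
Among Chaudhari and Petrov, by ranking points (higher first): Chaudhari (8279 pts) before Petrov (2030 pts).
Tran and Ibarra both have date of most recent title Aug 27, 2002, so the next rule applies.
Tran and Ibarra both have world ranking 116, so the next rule applies.
Among Tran and Ibarra, by ranking points (higher first): Tran (7746 pts) before Ibarra (3652 pts).
Order: Espinoza, Fontaine, Mendoza, Whitfield, Oyelaran, Szabo, Chaudhari, Petrov, Tran, Ibarra.

Chaudhari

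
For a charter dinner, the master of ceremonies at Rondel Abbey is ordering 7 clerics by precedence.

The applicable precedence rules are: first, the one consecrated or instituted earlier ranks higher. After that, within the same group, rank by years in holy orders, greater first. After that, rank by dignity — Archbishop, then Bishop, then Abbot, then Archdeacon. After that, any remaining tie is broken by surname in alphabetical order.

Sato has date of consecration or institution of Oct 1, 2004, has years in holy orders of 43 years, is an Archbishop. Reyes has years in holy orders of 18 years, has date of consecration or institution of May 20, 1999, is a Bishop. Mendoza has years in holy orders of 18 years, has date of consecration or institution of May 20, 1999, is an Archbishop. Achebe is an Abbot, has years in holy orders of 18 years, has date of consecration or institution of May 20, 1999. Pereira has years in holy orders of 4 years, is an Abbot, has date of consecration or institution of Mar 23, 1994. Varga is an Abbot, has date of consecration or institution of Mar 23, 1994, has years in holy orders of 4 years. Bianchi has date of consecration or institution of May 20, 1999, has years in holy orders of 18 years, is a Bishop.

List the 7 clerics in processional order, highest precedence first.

Pereira, Varga, Mendoza, Bianchi, Reyes, Achebe, Sato

By date of consecration or institution (earlier first): Pereira and Varga (both Mar 23, 1994); then Mendoza, Bianchi, Reyes and Achebe (each May 20, 1999); then Sato (Oct 1, 2004).
Pereira and Varga both have years in holy orders 4 years, so the next rule applies.
Pereira and Varga are each Abbot, so the next rule applies.
Among Pereira and Varga, alphabetically by surname: Pereira before Varga.
Mendoza, Bianchi, Reyes and Achebe all have years in holy orders 18 years, so the next rule applies.
Among Mendoza, Bianchi, Reyes and Achebe, by dignity: Mendoza (Archbishop) before Bianchi and Reyes (Bishop) before Achebe (Abbot).
Among Bianchi and Reyes, alphabetically by surname: Bianchi before Reyes.
Full order: Pereira, Varga, Mendoza, Bianchi, Reyes, Achebe, Sato.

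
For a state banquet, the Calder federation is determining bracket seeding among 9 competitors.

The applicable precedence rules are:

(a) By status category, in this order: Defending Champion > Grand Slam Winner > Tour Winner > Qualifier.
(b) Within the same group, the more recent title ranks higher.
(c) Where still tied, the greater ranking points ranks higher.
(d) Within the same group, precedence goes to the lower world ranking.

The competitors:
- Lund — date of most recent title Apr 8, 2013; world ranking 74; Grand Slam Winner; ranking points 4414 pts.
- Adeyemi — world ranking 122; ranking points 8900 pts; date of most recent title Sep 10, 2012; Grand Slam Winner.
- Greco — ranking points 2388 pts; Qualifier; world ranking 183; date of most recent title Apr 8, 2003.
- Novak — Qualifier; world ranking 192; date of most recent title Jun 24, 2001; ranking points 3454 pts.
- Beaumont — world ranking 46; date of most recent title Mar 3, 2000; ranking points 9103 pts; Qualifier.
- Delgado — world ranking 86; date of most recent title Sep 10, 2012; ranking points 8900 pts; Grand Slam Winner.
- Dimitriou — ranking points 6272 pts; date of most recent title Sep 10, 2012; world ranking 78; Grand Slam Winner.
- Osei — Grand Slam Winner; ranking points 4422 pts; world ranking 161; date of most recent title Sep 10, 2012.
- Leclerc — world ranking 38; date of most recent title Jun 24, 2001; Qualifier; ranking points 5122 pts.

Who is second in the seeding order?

By status category: Lund, Delgado, Adeyemi, Dimitriou and Osei (Grand Slam Winner); then Greco, Leclerc, Novak and Beaumont (Qualifier).
Among Lund, Delgado, Adeyemi, Dimitriou and Osei, by date of most recent title (later first): Lund (Apr 8, 2013) before Delgado, Adeyemi, Dimitriou and Osei (Sep 10, 2012).
Among Delgado, Adeyemi, Dimitriou and Osei, by ranking points (higher first): Delgado and Adeyemi (8900 pts) before Dimitriou (6272 pts) before Osei (4422 pts).
Among Delgado and Adeyemi, by world ranking (lower first): Delgado (86) before Adeyemi (122).
Among Greco, Leclerc, Novak and Beaumont, by date of most recent title (later first): Greco (Apr 8, 2003) before Leclerc and Novak (Jun 24, 2001) before Beaumont (Mar 3, 2000).
Among Leclerc and Novak, by ranking points (higher first): Leclerc (5122 pts) before Novak (3454 pts).
Order: Lund, Delgado, Adeyemi, Dimitriou, Osei, Greco, Leclerc, Novak, Beaumont.

Delgado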